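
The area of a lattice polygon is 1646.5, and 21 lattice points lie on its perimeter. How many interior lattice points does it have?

Pick's theorem A = I + B/2 − 1 rearranges to I = A − B/2 + 1 = 1646.5 − 21/2 + 1 = 1637.

1637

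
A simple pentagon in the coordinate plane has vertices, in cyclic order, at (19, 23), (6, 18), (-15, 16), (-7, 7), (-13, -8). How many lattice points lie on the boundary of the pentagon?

7

Along each edge there are gcd(|Δx|,|Δy|)+1 lattice points, so counting each shared vertex once the boundary has gcd(13,5) + gcd(21,2) + gcd(8,9) + gcd(6,15) + gcd(32,31) = 1+1+1+3+1 = 7.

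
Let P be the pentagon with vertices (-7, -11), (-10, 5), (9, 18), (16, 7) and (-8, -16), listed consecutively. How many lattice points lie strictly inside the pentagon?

408

The shoelace formula gives twice the area as |[(-7)·5 − (-10)·(-11)] + [(-10)·18 − 9·5] + [9·7 − 16·18] + [16·(-16) − (-8)·7] + [(-8)·(-11) − (-7)·(-16)]| = 819, so the area is 819/2.
Summing gcd(|Δx|,|Δy|) over the edges gives the boundary count: gcd(3,16) + gcd(19,13) + gcd(7,11) + gcd(24,23) + gcd(1,5) = 1+1+1+1+1 = 5.
Pick's theorem gives I = A − B/2 + 1 = 819/2 − 5/2 + 1 = 408.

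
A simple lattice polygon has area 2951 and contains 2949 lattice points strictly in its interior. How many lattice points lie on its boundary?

6

Pick's theorem gives A = I + B/2 − 1, so B = 2(A − I + 1) = 2(2951 − 2949 + 1) = 6.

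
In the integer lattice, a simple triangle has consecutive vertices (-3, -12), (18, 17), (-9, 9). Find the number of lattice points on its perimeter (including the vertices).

5

The number of boundary lattice points is Σ gcd(|Δx|,|Δy|) = gcd(21,29) + gcd(27,8) + gcd(6,21) = 1+1+3 = 5.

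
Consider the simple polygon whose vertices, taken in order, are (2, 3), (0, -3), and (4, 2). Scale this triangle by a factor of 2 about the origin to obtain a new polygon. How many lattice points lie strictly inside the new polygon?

Using the shoelace formula, 2A = |[2·(-3) − 0·3] + [0·2 − 4·(-3)] + [4·3 − 2·2]| = 14, so the area is 7.
Along each edge there are gcd(|Δx|,|Δy|)+1 lattice points, so counting each shared vertex once the boundary has gcd(2,6) + gcd(4,5) + gcd(2,1) = 2+1+1 = 4.
Scaling by 2 multiplies the area by 2² = 4 (so the new area is 28) and multiplies the boundary lattice-point count by 2, giving 8.
By Pick's theorem, the interior count of the dilated polygon is 28 − 8/2 + 1 = 25.

25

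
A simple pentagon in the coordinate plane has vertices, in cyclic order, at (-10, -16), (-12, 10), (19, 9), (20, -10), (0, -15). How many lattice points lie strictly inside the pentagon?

By the shoelace formula, twice the signed area is |[(-10)·10 − (-12)·(-16)] + [(-12)·9 − 19·10] + [19·(-10) − 20·9] + [20·(-15) − 0·(-10)] + [0·(-16) − (-10)·(-15)]| = 1410, so the area is 705.
Summing gcd(|Δx|,|Δy|) over the edges gives the boundary count: gcd(2,26) + gcd(31,1) + gcd(1,19) + gcd(20,5) + gcd(10,1) = 2+1+1+5+1 = 10.
Pick's theorem gives I = A − B/2 + 1 = 705 − 10/2 + 1 = 701.

701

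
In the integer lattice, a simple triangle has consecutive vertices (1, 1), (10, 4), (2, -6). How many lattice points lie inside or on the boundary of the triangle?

37

The shoelace formula gives twice the area as |(1·4 − 10·1) + (10·(-6) − 2·4) + (2·1 − 1·(-6))| = 66, so the area is 33.
The number of boundary lattice points is Σ gcd(|Δx|,|Δy|) = gcd(9,3) + gcd(8,10) + gcd(1,7) = 3+2+1 = 6.
Pick's theorem gives I = A − B/2 + 1 = 33 − 6/2 + 1 = 31, so the closed region contains I + B = 31 + 6 = 37 lattice points.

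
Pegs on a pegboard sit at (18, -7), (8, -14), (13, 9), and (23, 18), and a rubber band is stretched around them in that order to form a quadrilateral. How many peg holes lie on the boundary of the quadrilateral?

Summing gcd(|Δx|,|Δy|) over the edges gives the boundary count: gcd(10,7) + gcd(5,23) + gcd(10,9) + gcd(5,25) = 1+1+1+5 = 8.

8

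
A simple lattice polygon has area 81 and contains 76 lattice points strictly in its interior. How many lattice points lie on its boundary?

12

Pick's theorem gives A = I + B/2 − 1, so B = 2(A − I + 1) = 2(81 − 76 + 1) = 12.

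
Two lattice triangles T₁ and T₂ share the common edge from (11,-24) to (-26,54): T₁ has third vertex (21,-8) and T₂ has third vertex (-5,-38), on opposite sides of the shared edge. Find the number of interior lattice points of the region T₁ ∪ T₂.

1567

The union is the simple quadrilateral with vertices (11,-24), (21,-8), (-26,54), (-5,-38) in order.
By the shoelace formula, twice the signed area is |(11·(-8) − 21·(-24)) + (21·54 − (-26)·(-8)) + ((-26)·(-38) − (-5)·54) + ((-5)·(-24) − 11·(-38))| = 3138, so the area is 1569.
Along each edge there are gcd(|Δx|,|Δy|)+1 lattice points, so counting each shared vertex once the boundary has gcd(10,16) + gcd(47,62) + gcd(21,92) + gcd(16,14) = 2+1+1+2 = 6.
By Pick's theorem I = A − B/2 + 1 = 1569 − 6/2 + 1 = 1567.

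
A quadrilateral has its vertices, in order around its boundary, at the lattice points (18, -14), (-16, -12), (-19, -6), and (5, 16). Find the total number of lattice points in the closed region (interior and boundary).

607

Using the shoelace formula, 2A = |(18·(-12) − (-16)·(-14)) + ((-16)·(-6) − (-19)·(-12)) + ((-19)·16 − 5·(-6)) + (5·(-14) − 18·16)| = 1204, so the area is 602.
Along each edge there are gcd(|Δx|,|Δy|)+1 lattice points, so counting each shared vertex once the boundary has gcd(34,2) + gcd(3,6) + gcd(24,22) + gcd(13,30) = 2+3+2+1 = 8.
Pick's theorem gives I = A − B/2 + 1 = 602 − 8/2 + 1 = 599, so the closed region contains I + B = 599 + 8 = 607 lattice points.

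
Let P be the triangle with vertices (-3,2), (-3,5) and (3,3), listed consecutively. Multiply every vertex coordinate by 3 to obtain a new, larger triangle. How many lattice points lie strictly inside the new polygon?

73

Using the shoelace formula, 2A = |((-3)·5 − (-3)·2) + ((-3)·3 − 3·5) + (3·2 − (-3)·3)| = 18, so the area is 9.
Summing gcd(|Δx|,|Δy|) over the edges gives the boundary count: gcd(0,3) + gcd(6,2) + gcd(6,1) = 3+2+1 = 6.
Scaling by 3 multiplies the area by 3² = 9 (so the new area is 81) and multiplies the boundary lattice-point count by 3, giving 18.
By Pick's theorem, the interior count of the dilated polygon is 81 − 18/2 + 1 = 73.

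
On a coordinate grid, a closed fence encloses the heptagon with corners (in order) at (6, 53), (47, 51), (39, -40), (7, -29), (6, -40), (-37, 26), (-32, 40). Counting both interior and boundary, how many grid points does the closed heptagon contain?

5464

Using the shoelace formula, 2A = |[6·51 − 47·53] + [47·(-40) − 39·51] + [39·(-29) − 7·(-40)] + [7·(-40) − 6·(-29)] + [6·26 − (-37)·(-40)] + [(-37)·40 − (-32)·26] + [(-32)·53 − 6·40]| = 10919, so the area is 5459.5.
Summing gcd(|Δx|,|Δy|) over the edges gives the boundary count: gcd(41,2) + gcd(8,91) + gcd(32,11) + gcd(1,11) + gcd(43,66) + gcd(5,14) + gcd(38,13) = 1+1+1+1+1+1+1 = 7.
Pick's theorem gives I = A − B/2 + 1 = 5459.5 − 7/2 + 1 = 5457, so the closed region contains I + B = 5457 + 7 = 5464 lattice points.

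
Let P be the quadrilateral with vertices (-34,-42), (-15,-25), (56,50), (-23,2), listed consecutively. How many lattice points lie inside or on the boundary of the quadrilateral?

1591

Using the shoelace formula, 2A = |((-34)·(-25) − (-15)·(-42)) + ((-15)·50 − 56·(-25)) + (56·2 − (-23)·50) + ((-23)·(-42) − (-34)·2)| = 3166, so the area is 1583.
Summing gcd(|Δx|,|Δy|) over the edges gives the boundary count: gcd(19,17) + gcd(71,75) + gcd(79,48) + gcd(11,44) = 1+1+1+11 = 14.
Pick's theorem gives I = A − B/2 + 1 = 1583 − 14/2 + 1 = 1577, so the closed region contains I + B = 1577 + 14 = 1591 lattice points.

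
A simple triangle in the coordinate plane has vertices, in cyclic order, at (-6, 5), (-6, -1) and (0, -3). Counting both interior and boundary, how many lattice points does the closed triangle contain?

24

The shoelace formula gives twice the area as |((-6)·(-1) − (-6)·5) + ((-6)·(-3) − 0·(-1)) + (0·5 − (-6)·(-3))| = 36, so the area is 18.
Along each edge there are gcd(|Δx|,|Δy|)+1 lattice points, so counting each shared vertex once the boundary has gcd(0,6) + gcd(6,2) + gcd(6,8) = 6+2+2 = 10.
Pick's theorem gives I = A − B/2 + 1 = 18 − 10/2 + 1 = 14, so the closed region contains I + B = 14 + 10 = 24 lattice points.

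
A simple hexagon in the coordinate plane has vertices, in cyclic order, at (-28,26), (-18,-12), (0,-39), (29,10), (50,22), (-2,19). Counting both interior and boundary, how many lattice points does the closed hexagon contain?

By the shoelace formula, twice the signed area is |((-28)·(-12) − (-18)·26) + ((-18)·(-39) − 0·(-12)) + (0·10 − 29·(-39)) + (29·22 − 50·10) + (50·19 − (-2)·22) + ((-2)·26 − (-28)·19)| = 4249, so the area is 2124.5.
Summing gcd(|Δx|,|Δy|) over the edges gives the boundary count: gcd(10,38) + gcd(18,27) + gcd(29,49) + gcd(21,12) + gcd(52,3) + gcd(26,7) = 2+9+1+3+1+1 = 17.
Pick's theorem gives I = A − B/2 + 1 = 2124.5 − 17/2 + 1 = 2117, so the closed region contains I + B = 2117 + 17 = 2134 lattice points.

2134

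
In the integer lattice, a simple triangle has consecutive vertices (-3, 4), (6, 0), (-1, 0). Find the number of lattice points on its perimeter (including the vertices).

Along each edge there are gcd(|Δx|,|Δy|)+1 lattice points, so counting each shared vertex once the boundary has gcd(9,4) + gcd(7,0) + gcd(2,4) = 1+7+2 = 10.

10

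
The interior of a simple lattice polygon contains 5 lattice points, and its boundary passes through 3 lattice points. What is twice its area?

11

Pick's theorem states A = I + B/2 − 1, so A = 5 + 3/2 − 1 = 11/2.
Hence 2A = 11.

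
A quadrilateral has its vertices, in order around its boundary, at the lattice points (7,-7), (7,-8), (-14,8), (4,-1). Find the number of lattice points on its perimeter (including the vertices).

14

Along each edge there are gcd(|Δx|,|Δy|)+1 lattice points, so counting each shared vertex once the boundary has gcd(0,1) + gcd(21,16) + gcd(18,9) + gcd(3,6) = 1+1+9+3 = 14.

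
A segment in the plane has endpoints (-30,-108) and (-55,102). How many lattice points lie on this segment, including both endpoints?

6

The number of lattice points on a segment between lattice points is gcd(|Δx|,|Δy|) + 1 = gcd(25,210) + 1 = 5 + 1 = 6.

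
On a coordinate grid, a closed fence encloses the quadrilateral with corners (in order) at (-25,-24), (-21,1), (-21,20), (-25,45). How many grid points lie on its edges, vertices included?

90

Along each edge there are gcd(|Δx|,|Δy|)+1 lattice points, so counting each shared vertex once the boundary has gcd(4,25) + gcd(0,19) + gcd(4,25) + gcd(0,69) = 1+19+1+69 = 90.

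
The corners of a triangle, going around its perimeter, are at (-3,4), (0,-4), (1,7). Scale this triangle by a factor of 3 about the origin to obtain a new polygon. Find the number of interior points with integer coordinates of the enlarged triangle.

181

Using the shoelace formula, 2A = |[(-3)·(-4) − 0·4] + [0·7 − 1·(-4)] + [1·4 − (-3)·7]| = 41, so the area is 41/2.
The number of boundary lattice points is Σ gcd(|Δx|,|Δy|) = gcd(3,8) + gcd(1,11) + gcd(4,3) = 1+1+1 = 3.
Scaling by 3 multiplies the area by 3² = 9 (so the new area is 184.5) and multiplies the boundary lattice-point count by 3, giving 9.
By Pick's theorem, the interior count of the dilated polygon is 184.5 − 9/2 + 1 = 181.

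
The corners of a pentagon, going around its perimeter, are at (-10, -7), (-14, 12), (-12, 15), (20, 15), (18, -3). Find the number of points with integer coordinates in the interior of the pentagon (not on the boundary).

By the shoelace formula, twice the signed area is |[(-10)·12 − (-14)·(-7)] + [(-14)·15 − (-12)·12] + [(-12)·15 − 20·15] + [20·(-3) − 18·15] + [18·(-7) − (-10)·(-3)]| = 1250, so the area is 625.
The number of boundary lattice points is Σ gcd(|Δx|,|Δy|) = gcd(4,19) + gcd(2,3) + gcd(32,0) + gcd(2,18) + gcd(28,4) = 1+1+32+2+4 = 40.
Pick's theorem gives I = A − B/2 + 1 = 625 − 40/2 + 1 = 606.

606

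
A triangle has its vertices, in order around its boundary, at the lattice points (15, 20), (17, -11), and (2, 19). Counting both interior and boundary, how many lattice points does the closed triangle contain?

212

The shoelace formula gives twice the area as |[15·(-11) − 17·20] + [17·19 − 2·(-11)] + [2·20 − 15·19]| = 405, so the area is 405/2.
Summing gcd(|Δx|,|Δy|) over the edges gives the boundary count: gcd(2,31) + gcd(15,30) + gcd(13,1) = 1+15+1 = 17.
Pick's theorem gives I = A − B/2 + 1 = 405/2 − 17/2 + 1 = 195, so the closed region contains I + B = 195 + 17 = 212 lattice points.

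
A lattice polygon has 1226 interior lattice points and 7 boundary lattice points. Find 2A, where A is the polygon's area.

2457

Pick's theorem states A = I + B/2 − 1, so A = 1226 + 7/2 − 1 = 2457/2.
Hence 2A = 2457.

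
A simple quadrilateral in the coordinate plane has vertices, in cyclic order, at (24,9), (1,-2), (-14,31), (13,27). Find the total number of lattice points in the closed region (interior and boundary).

Using the shoelace formula, 2A = |[24·(-2) − 1·9] + [1·31 − (-14)·(-2)] + [(-14)·27 − 13·31] + [13·9 − 24·27]| = 1366, so the area is 683.
Summing gcd(|Δx|,|Δy|) over the edges gives the boundary count: gcd(23,11) + gcd(15,33) + gcd(27,4) + gcd(11,18) = 1+3+1+1 = 6.
Pick's theorem gives I = A − B/2 + 1 = 683 − 6/2 + 1 = 681, so the closed region contains I + B = 681 + 6 = 687 lattice points.

687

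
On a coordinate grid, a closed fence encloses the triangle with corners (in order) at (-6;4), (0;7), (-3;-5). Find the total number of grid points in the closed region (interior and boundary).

37

Using the shoelace formula, 2A = |[(-6)·7 − 0·4] + [0·(-5) − (-3)·7] + [(-3)·4 − (-6)·(-5)]| = 63, so the area is 31.5.
Along each edge there are gcd(|Δx|,|Δy|)+1 lattice points, so counting each shared vertex once the boundary has gcd(6,3) + gcd(3,12) + gcd(3,9) = 3+3+3 = 9.
Pick's theorem gives I = A − B/2 + 1 = 31.5 − 9/2 + 1 = 28, so the closed region contains I + B = 28 + 9 = 37 lattice points.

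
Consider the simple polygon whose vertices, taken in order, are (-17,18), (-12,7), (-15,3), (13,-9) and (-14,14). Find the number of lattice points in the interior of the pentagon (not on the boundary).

By the shoelace formula, twice the signed area is |((-17)·7 − (-12)·18) + ((-12)·3 − (-15)·7) + ((-15)·(-9) − 13·3) + (13·14 − (-14)·(-9)) + ((-14)·18 − (-17)·14)| = 304, so the area is 152.
Along each edge there are gcd(|Δx|,|Δy|)+1 lattice points, so counting each shared vertex once the boundary has gcd(5,11) + gcd(3,4) + gcd(28,12) + gcd(27,23) + gcd(3,4) = 1+1+4+1+1 = 8.
By Pick's theorem A = I + B/2 − 1, so I = 152 − 8/2 + 1 = 149.

149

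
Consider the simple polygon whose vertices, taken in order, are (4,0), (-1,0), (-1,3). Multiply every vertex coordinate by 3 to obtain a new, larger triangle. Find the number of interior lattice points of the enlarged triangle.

Using the shoelace formula, 2A = |(4·0 − (-1)·0) + ((-1)·3 − (-1)·0) + ((-1)·0 − 4·3)| = 15, so the area is 15/2.
Along each edge there are gcd(|Δx|,|Δy|)+1 lattice points, so counting each shared vertex once the boundary has gcd(5,0) + gcd(0,3) + gcd(5,3) = 5+3+1 = 9.
Scaling by 3 multiplies the area by 3² = 9 (so the new area is 135/2) and multiplies the boundary lattice-point count by 3, giving 27.
By Pick's theorem, the interior count of the dilated polygon is 135/2 − 27/2 + 1 = 55.

55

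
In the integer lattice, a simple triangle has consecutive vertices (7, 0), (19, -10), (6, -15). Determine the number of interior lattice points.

The shoelace formula gives twice the area as |(7·(-10) − 19·0) + (19·(-15) − 6·(-10)) + (6·0 − 7·(-15))| = 190, so the area is 95.
Summing gcd(|Δx|,|Δy|) over the edges gives the boundary count: gcd(12,10) + gcd(13,5) + gcd(1,15) = 2+1+1 = 4.
By Pick's theorem A = I + B/2 − 1, so I = 95 − 4/2 + 1 = 94.

94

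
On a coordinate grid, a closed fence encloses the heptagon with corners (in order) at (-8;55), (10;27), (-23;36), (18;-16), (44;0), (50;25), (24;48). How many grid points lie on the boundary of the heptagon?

11

Along each edge there are gcd(|Δx|,|Δy|)+1 lattice points, so counting each shared vertex once the boundary has gcd(18,28) + gcd(33,9) + gcd(41,52) + gcd(26,16) + gcd(6,25) + gcd(26,23) + gcd(32,7) = 2+3+1+2+1+1+1 = 11.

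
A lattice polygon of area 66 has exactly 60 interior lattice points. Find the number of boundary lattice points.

Pick's theorem gives A = I + B/2 − 1, so B = 2(A − I + 1) = 2(66 − 60 + 1) = 14.

14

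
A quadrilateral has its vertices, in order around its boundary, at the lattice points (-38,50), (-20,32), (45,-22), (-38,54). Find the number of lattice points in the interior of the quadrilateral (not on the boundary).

254

By the shoelace formula, twice the signed area is |((-38)·32 − (-20)·50) + ((-20)·(-22) − 45·32) + (45·54 − (-38)·(-22)) + ((-38)·50 − (-38)·54)| = 530, so the area is 265.
Summing gcd(|Δx|,|Δy|) over the edges gives the boundary count: gcd(18,18) + gcd(65,54) + gcd(83,76) + gcd(0,4) = 18+1+1+4 = 24.
Pick's theorem gives I = A − B/2 + 1 = 265 − 24/2 + 1 = 254.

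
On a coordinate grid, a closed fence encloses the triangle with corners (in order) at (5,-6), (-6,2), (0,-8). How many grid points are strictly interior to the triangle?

Using the shoelace formula, 2A = |(5·2 − (-6)·(-6)) + ((-6)·(-8) − 0·2) + (0·(-6) − 5·(-8))| = 62, so the area is 31.
Summing gcd(|Δx|,|Δy|) over the edges gives the boundary count: gcd(11,8) + gcd(6,10) + gcd(5,2) = 1+2+1 = 4.
Pick's theorem gives I = A − B/2 + 1 = 31 − 4/2 + 1 = 30.

30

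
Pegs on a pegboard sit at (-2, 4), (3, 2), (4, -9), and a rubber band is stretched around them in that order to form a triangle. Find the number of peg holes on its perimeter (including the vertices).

Summing gcd(|Δx|,|Δy|) over the edges gives the boundary count: gcd(5,2) + gcd(1,11) + gcd(6,13) = 1+1+1 = 3.

3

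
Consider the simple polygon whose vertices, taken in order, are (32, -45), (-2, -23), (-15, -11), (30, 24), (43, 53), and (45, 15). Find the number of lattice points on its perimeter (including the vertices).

12

Summing gcd(|Δx|,|Δy|) over the edges gives the boundary count: gcd(34,22) + gcd(13,12) + gcd(45,35) + gcd(13,29) + gcd(2,38) + gcd(13,60) = 2+1+5+1+2+1 = 12.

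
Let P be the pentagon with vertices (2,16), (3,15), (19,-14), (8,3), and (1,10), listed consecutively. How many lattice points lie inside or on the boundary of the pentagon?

58

By the shoelace formula, twice the signed area is |[2·15 − 3·16] + [3·(-14) − 19·15] + [19·3 − 8·(-14)] + [8·10 − 1·3] + [1·16 − 2·10]| = 103, so the area is 51.5.
The number of boundary lattice points is Σ gcd(|Δx|,|Δy|) = gcd(1,1) + gcd(16,29) + gcd(11,17) + gcd(7,7) + gcd(1,6) = 1+1+1+7+1 = 11.
Pick's theorem gives I = A − B/2 + 1 = 51.5 − 11/2 + 1 = 47, so the closed region contains I + B = 47 + 11 = 58 lattice points.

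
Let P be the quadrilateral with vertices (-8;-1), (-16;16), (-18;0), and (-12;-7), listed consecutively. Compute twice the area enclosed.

226

The shoelace formula gives twice the area as |[(-8)·16 − (-16)·(-1)] + [(-16)·0 − (-18)·16] + [(-18)·(-7) − (-12)·0] + [(-12)·(-1) − (-8)·(-7)]| = 226, so the area is 113.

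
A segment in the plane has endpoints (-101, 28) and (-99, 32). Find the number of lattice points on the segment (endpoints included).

The number of lattice points on a segment between lattice points is gcd(|Δx|,|Δy|) + 1 = gcd(2,4) + 1 = 2 + 1 = 3.

3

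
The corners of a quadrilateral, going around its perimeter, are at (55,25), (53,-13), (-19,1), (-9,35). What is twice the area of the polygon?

5040

By the shoelace formula, twice the signed area is |(55·(-13) − 53·25) + (53·1 − (-19)·(-13)) + ((-19)·35 − (-9)·1) + ((-9)·25 − 55·35)| = 5040, so the area is 2520.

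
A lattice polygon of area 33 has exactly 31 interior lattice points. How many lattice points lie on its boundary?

Pick's theorem gives A = I + B/2 − 1, so B = 2(A − I + 1) = 2(33 − 31 + 1) = 6.

6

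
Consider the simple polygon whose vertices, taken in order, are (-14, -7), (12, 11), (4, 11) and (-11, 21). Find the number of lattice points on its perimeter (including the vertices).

Along each edge there are gcd(|Δx|,|Δy|)+1 lattice points, so counting each shared vertex once the boundary has gcd(26,18) + gcd(8,0) + gcd(15,10) + gcd(3,28) = 2+8+5+1 = 16.

16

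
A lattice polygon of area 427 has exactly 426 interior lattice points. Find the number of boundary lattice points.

Pick's theorem gives A = I + B/2 − 1, so B = 2(A − I + 1) = 2(427 − 426 + 1) = 4.

4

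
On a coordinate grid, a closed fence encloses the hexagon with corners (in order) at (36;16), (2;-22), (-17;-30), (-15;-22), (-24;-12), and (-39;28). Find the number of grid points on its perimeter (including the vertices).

Summing gcd(|Δx|,|Δy|) over the edges gives the boundary count: gcd(34,38) + gcd(19,8) + gcd(2,8) + gcd(9,10) + gcd(15,40) + gcd(75,12) = 2+1+2+1+5+3 = 14.

14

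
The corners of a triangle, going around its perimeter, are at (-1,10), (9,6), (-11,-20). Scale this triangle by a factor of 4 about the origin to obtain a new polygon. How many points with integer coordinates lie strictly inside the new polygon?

By the shoelace formula, twice the signed area is |((-1)·6 − 9·10) + (9·(-20) − (-11)·6) + ((-11)·10 − (-1)·(-20))| = 340, so the area is 170.
Along each edge there are gcd(|Δx|,|Δy|)+1 lattice points, so counting each shared vertex once the boundary has gcd(10,4) + gcd(20,26) + gcd(10,30) = 2+2+10 = 14.
Scaling by 4 multiplies the area by 4² = 16 (so the new area is 2720) and multiplies the boundary lattice-point count by 4, giving 56.
By Pick's theorem, the interior count of the dilated polygon is 2720 − 56/2 + 1 = 2693.

2693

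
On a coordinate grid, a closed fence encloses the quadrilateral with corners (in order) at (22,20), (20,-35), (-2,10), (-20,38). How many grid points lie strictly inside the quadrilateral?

By the shoelace formula, twice the signed area is |(22·(-35) − 20·20) + (20·10 − (-2)·(-35)) + ((-2)·38 − (-20)·10) + ((-20)·20 − 22·38)| = 2152, so the area is 1076.
Summing gcd(|Δx|,|Δy|) over the edges gives the boundary count: gcd(2,55) + gcd(22,45) + gcd(18,28) + gcd(42,18) = 1+1+2+6 = 10.
Pick's theorem gives I = A − B/2 + 1 = 1076 − 10/2 + 1 = 1072.

1072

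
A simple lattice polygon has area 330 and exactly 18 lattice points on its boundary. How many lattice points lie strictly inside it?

322

Pick's theorem A = I + B/2 − 1 rearranges to I = A − B/2 + 1 = 330 − 18/2 + 1 = 322.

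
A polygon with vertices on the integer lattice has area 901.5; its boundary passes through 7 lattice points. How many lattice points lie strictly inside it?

899

From Pick's theorem, I = A − B/2 + 1 = 901.5 − 7/2 + 1 = 899.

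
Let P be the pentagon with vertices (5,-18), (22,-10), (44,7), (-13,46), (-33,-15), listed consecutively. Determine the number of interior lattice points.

Using the shoelace formula, 2A = |[5·(-10) − 22·(-18)] + [22·7 − 44·(-10)] + [44·46 − (-13)·7] + [(-13)·(-15) − (-33)·46] + [(-33)·(-18) − 5·(-15)]| = 5437, so the area is 2718.5.
Along each edge there are gcd(|Δx|,|Δy|)+1 lattice points, so counting each shared vertex once the boundary has gcd(17,8) + gcd(22,17) + gcd(57,39) + gcd(20,61) + gcd(38,3) = 1+1+3+1+1 = 7.
By Pick's theorem A = I + B/2 − 1, so I = 2718.5 − 7/2 + 1 = 2716.

2716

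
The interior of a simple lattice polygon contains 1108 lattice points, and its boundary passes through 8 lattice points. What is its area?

Pick's theorem states A = I + B/2 − 1, so A = 1108 + 8/2 − 1 = 1111.

1111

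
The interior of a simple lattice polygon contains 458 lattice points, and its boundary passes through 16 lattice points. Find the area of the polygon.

By Pick's theorem, A = I + B/2 − 1 = 458 + 16/2 − 1 = 465.

465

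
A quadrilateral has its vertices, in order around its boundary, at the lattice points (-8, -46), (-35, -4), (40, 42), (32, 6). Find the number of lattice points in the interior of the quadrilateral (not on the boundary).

2703

Using the shoelace formula, 2A = |((-8)·(-4) − (-35)·(-46)) + ((-35)·42 − 40·(-4)) + (40·6 − 32·42) + (32·(-46) − (-8)·6)| = 5416, so the area is 2708.
Summing gcd(|Δx|,|Δy|) over the edges gives the boundary count: gcd(27,42) + gcd(75,46) + gcd(8,36) + gcd(40,52) = 3+1+4+4 = 12.
Pick's theorem gives I = A − B/2 + 1 = 2708 − 12/2 + 1 = 2703.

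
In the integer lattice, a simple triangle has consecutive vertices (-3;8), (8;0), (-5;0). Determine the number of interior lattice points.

By the shoelace formula, twice the signed area is |[(-3)·0 − 8·8] + [8·0 − (-5)·0] + [(-5)·8 − (-3)·0]| = 104, so the area is 52.
Along each edge there are gcd(|Δx|,|Δy|)+1 lattice points, so counting each shared vertex once the boundary has gcd(11,8) + gcd(13,0) + gcd(2,8) = 1+13+2 = 16.
By Pick's theorem A = I + B/2 − 1, so I = 52 − 16/2 + 1 = 45.

45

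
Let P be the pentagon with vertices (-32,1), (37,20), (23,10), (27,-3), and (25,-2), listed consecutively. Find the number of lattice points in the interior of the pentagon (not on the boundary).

By the shoelace formula, twice the signed area is |[(-32)·20 − 37·1] + [37·10 − 23·20] + [23·(-3) − 27·10] + [27·(-2) − 25·(-3)] + [25·1 − (-32)·(-2)]| = 1124, so the area is 562.
The number of boundary lattice points is Σ gcd(|Δx|,|Δy|) = gcd(69,19) + gcd(14,10) + gcd(4,13) + gcd(2,1) + gcd(57,3) = 1+2+1+1+3 = 8.
By Pick's theorem A = I + B/2 − 1, so I = 562 − 8/2 + 1 = 559.

559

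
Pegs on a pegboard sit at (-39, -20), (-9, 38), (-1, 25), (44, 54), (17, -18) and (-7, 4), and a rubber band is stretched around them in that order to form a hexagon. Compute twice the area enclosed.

By the shoelace formula, twice the signed area is |[(-39)·38 − (-9)·(-20)] + [(-9)·25 − (-1)·38] + [(-1)·54 − 44·25] + [44·(-18) − 17·54] + [17·4 − (-7)·(-18)] + [(-7)·(-20) − (-39)·4]| = 4475, so the area is 2237.5.

4475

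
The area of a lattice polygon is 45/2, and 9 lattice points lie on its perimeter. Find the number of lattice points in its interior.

From Pick's theorem, I = A − B/2 + 1 = 45/2 − 9/2 + 1 = 19.

19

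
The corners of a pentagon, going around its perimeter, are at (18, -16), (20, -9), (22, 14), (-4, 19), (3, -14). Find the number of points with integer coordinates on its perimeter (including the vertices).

The number of boundary lattice points is Σ gcd(|Δx|,|Δy|) = gcd(2,7) + gcd(2,23) + gcd(26,5) + gcd(7,33) + gcd(15,2) = 1+1+1+1+1 = 5.

5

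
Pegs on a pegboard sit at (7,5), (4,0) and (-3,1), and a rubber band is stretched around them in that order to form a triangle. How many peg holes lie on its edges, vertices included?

Along each edge there are gcd(|Δx|,|Δy|)+1 lattice points, so counting each shared vertex once the boundary has gcd(3,5) + gcd(7,1) + gcd(10,4) = 1+1+2 = 4.

4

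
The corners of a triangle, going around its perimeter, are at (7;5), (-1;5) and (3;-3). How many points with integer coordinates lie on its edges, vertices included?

The number of boundary lattice points is Σ gcd(|Δx|,|Δy|) = gcd(8,0) + gcd(4,8) + gcd(4,8) = 8+4+4 = 16.

16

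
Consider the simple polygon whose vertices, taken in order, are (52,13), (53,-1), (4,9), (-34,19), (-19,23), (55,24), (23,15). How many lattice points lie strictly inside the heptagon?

By the shoelace formula, twice the signed area is |[52·(-1) − 53·13] + [53·9 − 4·(-1)] + [4·19 − (-34)·9] + [(-34)·23 − (-19)·19] + [(-19)·24 − 55·23] + [55·15 − 23·24] + [23·13 − 52·15]| = 2228, so the area is 1114.
Summing gcd(|Δx|,|Δy|) over the edges gives the boundary count: gcd(1,14) + gcd(49,10) + gcd(38,10) + gcd(15,4) + gcd(74,1) + gcd(32,9) + gcd(29,2) = 1+1+2+1+1+1+1 = 8.
By Pick's theorem A = I + B/2 − 1, so I = 1114 − 8/2 + 1 = 1111.

1111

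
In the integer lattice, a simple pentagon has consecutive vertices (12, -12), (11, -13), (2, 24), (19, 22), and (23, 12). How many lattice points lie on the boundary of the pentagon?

Summing gcd(|Δx|,|Δy|) over the edges gives the boundary count: gcd(1,1) + gcd(9,37) + gcd(17,2) + gcd(4,10) + gcd(11,24) = 1+1+1+2+1 = 6.

6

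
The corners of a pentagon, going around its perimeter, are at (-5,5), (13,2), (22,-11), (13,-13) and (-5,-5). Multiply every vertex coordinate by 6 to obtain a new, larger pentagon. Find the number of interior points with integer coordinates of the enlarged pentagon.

10480

Using the shoelace formula, 2A = |((-5)·2 − 13·5) + (13·(-11) − 22·2) + (22·(-13) − 13·(-11)) + (13·(-5) − (-5)·(-13)) + ((-5)·5 − (-5)·(-5))| = 585, so the area is 292.5.
Along each edge there are gcd(|Δx|,|Δy|)+1 lattice points, so counting each shared vertex once the boundary has gcd(18,3) + gcd(9,13) + gcd(9,2) + gcd(18,8) + gcd(0,10) = 3+1+1+2+10 = 17.
Scaling by 6 multiplies the area by 6² = 36 (so the new area is 10530) and multiplies the boundary lattice-point count by 6, giving 102.
By Pick's theorem, the interior count of the dilated polygon is 10530 − 102/2 + 1 = 10480.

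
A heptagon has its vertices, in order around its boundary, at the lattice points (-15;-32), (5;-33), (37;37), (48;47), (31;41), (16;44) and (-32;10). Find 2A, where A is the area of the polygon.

5985

The shoelace formula gives twice the area as |[(-15)·(-33) − 5·(-32)] + [5·37 − 37·(-33)] + [37·47 − 48·37] + [48·41 − 31·47] + [31·44 − 16·41] + [16·10 − (-32)·44] + [(-32)·(-32) − (-15)·10]| = 5985, so the area is 5985/2.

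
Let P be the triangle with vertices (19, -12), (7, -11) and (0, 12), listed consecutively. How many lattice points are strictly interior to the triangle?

By the shoelace formula, twice the signed area is |[19·(-11) − 7·(-12)] + [7·12 − 0·(-11)] + [0·(-12) − 19·12]| = 269, so the area is 134.5.
Along each edge there are gcd(|Δx|,|Δy|)+1 lattice points, so counting each shared vertex once the boundary has gcd(12,1) + gcd(7,23) + gcd(19,24) = 1+1+1 = 3.
Pick's theorem gives I = A − B/2 + 1 = 134.5 − 3/2 + 1 = 134.

134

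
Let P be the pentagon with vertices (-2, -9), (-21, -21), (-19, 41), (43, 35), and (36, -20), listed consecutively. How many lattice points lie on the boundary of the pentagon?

Summing gcd(|Δx|,|Δy|) over the edges gives the boundary count: gcd(19,12) + gcd(2,62) + gcd(62,6) + gcd(7,55) + gcd(38,11) = 1+2+2+1+1 = 7.

7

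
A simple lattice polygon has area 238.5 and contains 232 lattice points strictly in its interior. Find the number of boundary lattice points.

15

Pick's theorem gives A = I + B/2 − 1, so B = 2(A − I + 1) = 2(238.5 − 232 + 1) = 15.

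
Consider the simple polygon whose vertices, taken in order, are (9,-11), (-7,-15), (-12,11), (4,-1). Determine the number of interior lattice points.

The shoelace formula gives twice the area as |[9·(-15) − (-7)·(-11)] + [(-7)·11 − (-12)·(-15)] + [(-12)·(-1) − 4·11] + [4·(-11) − 9·(-1)]| = 536, so the area is 268.
Along each edge there are gcd(|Δx|,|Δy|)+1 lattice points, so counting each shared vertex once the boundary has gcd(16,4) + gcd(5,26) + gcd(16,12) + gcd(5,10) = 4+1+4+5 = 14.
Pick's theorem gives I = A − B/2 + 1 = 268 − 14/2 + 1 = 262.

262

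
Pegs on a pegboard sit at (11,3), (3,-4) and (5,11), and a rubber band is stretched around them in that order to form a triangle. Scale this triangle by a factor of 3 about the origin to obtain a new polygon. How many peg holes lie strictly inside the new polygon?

472

Using the shoelace formula, 2A = |[11·(-4) − 3·3] + [3·11 − 5·(-4)] + [5·3 − 11·11]| = 106, so the area is 53.
Summing gcd(|Δx|,|Δy|) over the edges gives the boundary count: gcd(8,7) + gcd(2,15) + gcd(6,8) = 1+1+2 = 4.
Scaling by 3 multiplies the area by 3² = 9 (so the new area is 477) and multiplies the boundary lattice-point count by 3, giving 12.
By Pick's theorem, the interior count of the dilated polygon is 477 − 12/2 + 1 = 472.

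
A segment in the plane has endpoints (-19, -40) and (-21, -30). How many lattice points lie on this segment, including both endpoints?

3

The number of lattice points on a segment between lattice points is gcd(|Δx|,|Δy|) + 1 = gcd(2,10) + 1 = 2 + 1 = 3.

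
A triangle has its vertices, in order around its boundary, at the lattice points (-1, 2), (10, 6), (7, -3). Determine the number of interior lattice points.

42

By the shoelace formula, twice the signed area is |[(-1)·6 − 10·2] + [10·(-3) − 7·6] + [7·2 − (-1)·(-3)]| = 87, so the area is 43.5.
Summing gcd(|Δx|,|Δy|) over the edges gives the boundary count: gcd(11,4) + gcd(3,9) + gcd(8,5) = 1+3+1 = 5.
By Pick's theorem A = I + B/2 − 1, so I = 43.5 − 5/2 + 1 = 42.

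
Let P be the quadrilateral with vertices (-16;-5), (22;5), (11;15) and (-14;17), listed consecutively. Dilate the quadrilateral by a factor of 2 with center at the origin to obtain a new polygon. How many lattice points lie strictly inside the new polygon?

2083

The shoelace formula gives twice the area as |[(-16)·5 − 22·(-5)] + [22·15 − 11·5] + [11·17 − (-14)·15] + [(-14)·(-5) − (-16)·17]| = 1044, so the area is 522.
Summing gcd(|Δx|,|Δy|) over the edges gives the boundary count: gcd(38,10) + gcd(11,10) + gcd(25,2) + gcd(2,22) = 2+1+1+2 = 6.
Scaling by 2 multiplies the area by 2² = 4 (so the new area is 2088) and multiplies the boundary lattice-point count by 2, giving 12.
By Pick's theorem, the interior count of the dilated polygon is 2088 − 12/2 + 1 = 2083.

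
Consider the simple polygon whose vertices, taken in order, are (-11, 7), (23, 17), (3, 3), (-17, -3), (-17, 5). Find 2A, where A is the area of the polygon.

488

Using the shoelace formula, 2A = |((-11)·17 − 23·7) + (23·3 − 3·17) + (3·(-3) − (-17)·3) + ((-17)·5 − (-17)·(-3)) + ((-17)·7 − (-11)·5)| = 488, so the area is 244.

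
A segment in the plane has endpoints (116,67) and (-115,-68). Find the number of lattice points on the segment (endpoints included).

4

The number of lattice points on a segment between lattice points is gcd(|Δx|,|Δy|) + 1 = gcd(231,135) + 1 = 3 + 1 = 4.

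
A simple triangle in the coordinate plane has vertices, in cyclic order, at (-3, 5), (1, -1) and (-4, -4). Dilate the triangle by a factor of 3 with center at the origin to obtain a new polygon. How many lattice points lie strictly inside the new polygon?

184

By the shoelace formula, twice the signed area is |[(-3)·(-1) − 1·5] + [1·(-4) − (-4)·(-1)] + [(-4)·5 − (-3)·(-4)]| = 42, so the area is 21.
The number of boundary lattice points is Σ gcd(|Δx|,|Δy|) = gcd(4,6) + gcd(5,3) + gcd(1,9) = 2+1+1 = 4.
Scaling by 3 multiplies the area by 3² = 9 (so the new area is 189) and multiplies the boundary lattice-point count by 3, giving 12.
By Pick's theorem, the interior count of the dilated polygon is 189 − 12/2 + 1 = 184.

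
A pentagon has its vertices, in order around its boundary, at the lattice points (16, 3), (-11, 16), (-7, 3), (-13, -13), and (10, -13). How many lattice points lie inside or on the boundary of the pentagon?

533

The shoelace formula gives twice the area as |[16·16 − (-11)·3] + [(-11)·3 − (-7)·16] + [(-7)·(-13) − (-13)·3] + [(-13)·(-13) − 10·(-13)] + [10·3 − 16·(-13)]| = 1035, so the area is 1035/2.
Along each edge there are gcd(|Δx|,|Δy|)+1 lattice points, so counting each shared vertex once the boundary has gcd(27,13) + gcd(4,13) + gcd(6,16) + gcd(23,0) + gcd(6,16) = 1+1+2+23+2 = 29.
Pick's theorem gives I = A − B/2 + 1 = 1035/2 − 29/2 + 1 = 504, so the closed region contains I + B = 504 + 29 = 533 lattice points.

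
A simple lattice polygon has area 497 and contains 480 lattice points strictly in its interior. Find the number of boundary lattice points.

Pick's theorem gives A = I + B/2 − 1, so B = 2(A − I + 1) = 2(497 − 480 + 1) = 36.

36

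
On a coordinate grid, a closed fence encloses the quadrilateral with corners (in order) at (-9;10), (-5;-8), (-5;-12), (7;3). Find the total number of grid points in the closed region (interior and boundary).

The shoelace formula gives twice the area as |((-9)·(-8) − (-5)·10) + ((-5)·(-12) − (-5)·(-8)) + ((-5)·3 − 7·(-12)) + (7·10 − (-9)·3)| = 308, so the area is 154.
Summing gcd(|Δx|,|Δy|) over the edges gives the boundary count: gcd(4,18) + gcd(0,4) + gcd(12,15) + gcd(16,7) = 2+4+3+1 = 10.
Pick's theorem gives I = A − B/2 + 1 = 154 − 10/2 + 1 = 150, so the closed region contains I + B = 150 + 10 = 160 lattice points.

160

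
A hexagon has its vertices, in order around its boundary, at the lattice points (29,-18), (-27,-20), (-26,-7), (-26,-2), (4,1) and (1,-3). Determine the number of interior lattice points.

The shoelace formula gives twice the area as |(29·(-20) − (-27)·(-18)) + ((-27)·(-7) − (-26)·(-20)) + ((-26)·(-2) − (-26)·(-7)) + ((-26)·1 − 4·(-2)) + (4·(-3) − 1·1) + (1·(-18) − 29·(-3))| = 1489, so the area is 744.5.
The number of boundary lattice points is Σ gcd(|Δx|,|Δy|) = gcd(56,2) + gcd(1,13) + gcd(0,5) + gcd(30,3) + gcd(3,4) + gcd(28,15) = 2+1+5+3+1+1 = 13.
By Pick's theorem A = I + B/2 − 1, so I = 744.5 − 13/2 + 1 = 739.

739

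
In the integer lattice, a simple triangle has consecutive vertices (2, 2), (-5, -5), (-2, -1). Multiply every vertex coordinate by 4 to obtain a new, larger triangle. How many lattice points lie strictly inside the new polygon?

39

By the shoelace formula, twice the signed area is |(2·(-5) − (-5)·2) + ((-5)·(-1) − (-2)·(-5)) + ((-2)·2 − 2·(-1))| = 7, so the area is 7/2.
Summing gcd(|Δx|,|Δy|) over the edges gives the boundary count: gcd(7,7) + gcd(3,4) + gcd(4,3) = 7+1+1 = 9.
Scaling by 4 multiplies the area by 4² = 16 (so the new area is 56) and multiplies the boundary lattice-point count by 4, giving 36.
By Pick's theorem, the interior count of the dilated polygon is 56 − 36/2 + 1 = 39.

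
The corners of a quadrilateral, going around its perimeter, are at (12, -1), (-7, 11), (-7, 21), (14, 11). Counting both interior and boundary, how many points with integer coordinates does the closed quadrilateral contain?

239

Using the shoelace formula, 2A = |[12·11 − (-7)·(-1)] + [(-7)·21 − (-7)·11] + [(-7)·11 − 14·21] + [14·(-1) − 12·11]| = 462, so the area is 231.
The number of boundary lattice points is Σ gcd(|Δx|,|Δy|) = gcd(19,12) + gcd(0,10) + gcd(21,10) + gcd(2,12) = 1+10+1+2 = 14.
Pick's theorem gives I = A − B/2 + 1 = 231 − 14/2 + 1 = 225, so the closed region contains I + B = 225 + 14 = 239 lattice points.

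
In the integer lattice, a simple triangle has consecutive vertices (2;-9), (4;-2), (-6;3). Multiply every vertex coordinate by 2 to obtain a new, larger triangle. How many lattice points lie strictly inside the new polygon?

By the shoelace formula, twice the signed area is |[2·(-2) − 4·(-9)] + [4·3 − (-6)·(-2)] + [(-6)·(-9) − 2·3]| = 80, so the area is 40.
Along each edge there are gcd(|Δx|,|Δy|)+1 lattice points, so counting each shared vertex once the boundary has gcd(2,7) + gcd(10,5) + gcd(8,12) = 1+5+4 = 10.
Scaling by 2 multiplies the area by 2² = 4 (so the new area is 160) and multiplies the boundary lattice-point count by 2, giving 20.
By Pick's theorem, the interior count of the dilated polygon is 160 − 20/2 + 1 = 151.

151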